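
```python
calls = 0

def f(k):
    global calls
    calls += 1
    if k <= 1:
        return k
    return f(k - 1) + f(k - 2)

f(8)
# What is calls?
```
Call trace (a repeated sub-call is expanded the first time; later identical calls just restate its return value):
f(k=8)
  f(k=7)
    f(k=6)
      f(k=5)
        f(k=4)
          f(k=3)
            f(k=2)
              f(k=1)
              -> return 1
              f(k=0)
              -> return 0
            -> return 1
            f(k=1)
            -> return 1
          -> return 2
          f(k=2) -> return 1  (same call as traced above)
        -> return 3
        f(k=3) -> return 2  (same call as traced above)
      -> return 5
      f(k=4) -> return 3  (same call as traced above)
    -> return 8
    f(k=5) -> return 5  (same call as traced above)
  -> return 13
  f(k=6) -> return 8  (same call as traced above)
-> return 21

calls is incremented once per call, so count the calls in each subtree. Let C(k) = number of calls made by f(k).
C(0) = C(1) = 1 (base case, no recursion); C(k) = 1 + C(k - 1) + C(k - 2) otherwise.
C(2) = 1 + C(1) + C(0) = 1 + 1 + 1 = 3
C(3) = 1 + C(2) + C(1) = 1 + 3 + 1 = 5
C(4) = 1 + C(3) + C(2) = 1 + 5 + 3 = 9
C(5) = 1 + C(4) + C(3) = 1 + 9 + 5 = 15
C(6) = 1 + C(5) + C(4) = 1 + 15 + 9 = 25
C(7) = 1 + C(6) + C(5) = 1 + 25 + 15 = 41
C(8) = 1 + C(7) + C(6) = 1 + 41 + 25 = 67
calls = C(8) = 67

Final answer: 67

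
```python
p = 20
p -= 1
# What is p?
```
Trace:
  p=20
  p=19

Final answer: 19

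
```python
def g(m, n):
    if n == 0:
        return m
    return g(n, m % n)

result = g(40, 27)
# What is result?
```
Call trace:
g(m=40, n=27)
  g(m=27, n=13)
    g(m=13, n=1)
      g(m=1, n=0)
      -> return 1
    -> return 1
  -> return 1
-> return 1

Final answer: 1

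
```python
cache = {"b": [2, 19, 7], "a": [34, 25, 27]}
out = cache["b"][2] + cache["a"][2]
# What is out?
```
Trace:
  cache={'b': [2, 19, 7], 'a': [34, 25, 27]}
  cache={'b': [2, 19, 7], 'a': [34, 25, 27]}, out=34

Final answer: 34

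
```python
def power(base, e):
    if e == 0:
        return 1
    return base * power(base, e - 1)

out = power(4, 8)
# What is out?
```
Call trace:
power(base=4, e=8)
  power(base=4, e=7)
    power(base=4, e=6)
      power(base=4, e=5)
        power(base=4, e=4)
          power(base=4, e=3)
            power(base=4, e=2)
              power(base=4, e=1)
                power(base=4, e=0)
                -> return 1
              -> return 4
            -> return 16
          -> return 64
        -> return 256
      -> return 1024
    -> return 4096
  -> return 16384
-> return 65536

Final answer: 65536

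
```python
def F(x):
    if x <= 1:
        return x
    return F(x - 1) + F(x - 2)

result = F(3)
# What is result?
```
Call trace:
F(x=3)
  F(x=2)
    F(x=1)
    -> return 1
    F(x=0)
    -> return 0
  -> return 1
  F(x=1)
  -> return 1
-> return 2

Final answer: 2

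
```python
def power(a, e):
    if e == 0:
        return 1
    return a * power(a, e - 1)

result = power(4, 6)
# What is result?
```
Call trace:
power(a=4, e=6)
  power(a=4, e=5)
    power(a=4, e=4)
      power(a=4, e=3)
        power(a=4, e=2)
          power(a=4, e=1)
            power(a=4, e=0)
            -> return 1
          -> return 4
        -> return 16
      -> return 64
    -> return 256
  -> return 1024
-> return 4096

Final answer: 4096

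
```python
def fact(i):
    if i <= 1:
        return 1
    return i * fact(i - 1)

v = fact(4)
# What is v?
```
Call trace:
fact(i=4)
  fact(i=3)
    fact(i=2)
      fact(i=1)
      -> return 1
    -> return 2
  -> return 6
-> return 24

Final answer: 24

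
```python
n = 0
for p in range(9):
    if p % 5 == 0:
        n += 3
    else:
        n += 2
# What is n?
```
Trace:
  n=0
  n=3, p=0
  n=5, p=1
  n=7, p=2
  n=9, p=3
  n=11, p=4
  n=14, p=5
  n=16, p=6
  n=18, p=7
  n=20, p=8

Final answer: 20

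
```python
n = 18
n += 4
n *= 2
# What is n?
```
Trace:
  n=18
  n=22
  n=44

Final answer: 44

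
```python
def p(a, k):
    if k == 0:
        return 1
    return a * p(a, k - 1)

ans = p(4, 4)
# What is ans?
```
Call trace:
p(a=4, k=4)
  p(a=4, k=3)
    p(a=4, k=2)
      p(a=4, k=1)
        p(a=4, k=0)
        -> return 1
      -> return 4
    -> return 16
  -> return 64
-> return 256

Final answer: 256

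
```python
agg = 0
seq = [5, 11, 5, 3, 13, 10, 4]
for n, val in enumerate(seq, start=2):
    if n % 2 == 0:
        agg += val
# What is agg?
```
Trace:
  agg=0
  agg=5, n=2, val=5
  agg=5, n=3, val=11
  agg=10, n=4, val=5
  agg=10, n=5, val=3
  agg=23, n=6, val=13
  agg=23, n=7, val=10
  agg=27, n=8, val=4

Final answer: 27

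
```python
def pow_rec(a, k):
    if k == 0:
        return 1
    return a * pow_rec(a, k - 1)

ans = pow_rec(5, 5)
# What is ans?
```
Call trace:
pow_rec(a=5, k=5)
  pow_rec(a=5, k=4)
    pow_rec(a=5, k=3)
      pow_rec(a=5, k=2)
        pow_rec(a=5, k=1)
          pow_rec(a=5, k=0)
          -> return 1
        -> return 5
      -> return 25
    -> return 125
  -> return 625
-> return 3125

Final answer: 3125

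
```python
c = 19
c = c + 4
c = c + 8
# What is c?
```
Trace:
  c=19
  c=23
  c=31

Final answer: 31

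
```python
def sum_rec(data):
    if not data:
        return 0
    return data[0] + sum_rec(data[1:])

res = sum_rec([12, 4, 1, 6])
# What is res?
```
Call trace:
sum_rec(data=[12, 4, 1, 6])
  sum_rec(data=[4, 1, 6])
    sum_rec(data=[1, 6])
      sum_rec(data=[6])
        sum_rec(data=[])
        -> return 0
      -> return 6
    -> return 7
  -> return 11
-> return 23

Final answer: 23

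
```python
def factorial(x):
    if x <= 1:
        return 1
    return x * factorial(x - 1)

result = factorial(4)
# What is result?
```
Call trace:
factorial(x=4)
  factorial(x=3)
    factorial(x=2)
      factorial(x=1)
      -> return 1
    -> return 2
  -> return 6
-> return 24

Final answer: 24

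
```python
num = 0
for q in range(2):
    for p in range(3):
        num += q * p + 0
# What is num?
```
Trace:
  num=0
  num=0, q=0, p=0
  num=0, q=0, p=1
  num=0, q=0, p=2
  num=0, q=1, p=0
  num=1, q=1, p=1
  num=3, q=1, p=2

Final answer: 3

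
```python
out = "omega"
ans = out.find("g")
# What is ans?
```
Trace:
  out='omega'
  out='omega', ans=3

Final answer: 3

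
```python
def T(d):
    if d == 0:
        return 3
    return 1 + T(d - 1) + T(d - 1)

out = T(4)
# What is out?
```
Call trace (a repeated sub-call is expanded the first time; later identical calls just restate its return value):
T(d=4)
  T(d=3)
    T(d=2)
      T(d=1)
        T(d=0)
        -> return 3
        T(d=0)
        -> return 3
      -> return 7
      T(d=1) -> return 7  (same call as traced above)
    -> return 15
    T(d=2) -> return 15  (same call as traced above)
  -> return 31
  T(d=3) -> return 31  (same call as traced above)
-> return 63

Final answer: 63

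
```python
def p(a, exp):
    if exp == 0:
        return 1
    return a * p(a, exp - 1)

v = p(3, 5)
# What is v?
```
Call trace:
p(a=3, exp=5)
  p(a=3, exp=4)
    p(a=3, exp=3)
      p(a=3, exp=2)
        p(a=3, exp=1)
          p(a=3, exp=0)
          -> return 1
        -> return 3
      -> return 9
    -> return 27
  -> return 81
-> return 243

Final answer: 243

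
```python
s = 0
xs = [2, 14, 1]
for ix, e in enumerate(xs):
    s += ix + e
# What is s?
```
Trace:
  s=0
  s=2, ix=0, e=2
  s=17, ix=1, e=14
  s=20, ix=2, e=1

Final answer: 20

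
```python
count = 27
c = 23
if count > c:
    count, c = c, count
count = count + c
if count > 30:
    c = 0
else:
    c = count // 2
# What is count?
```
Trace:
  count=27
  count=27, c=23
  count=23, c=27
  count=50, c=27
  count=50, c=0

Final answer: 50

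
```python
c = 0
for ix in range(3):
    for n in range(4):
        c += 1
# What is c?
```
Trace:
  c=0
  c=1, ix=0, n=0
  c=2, ix=0, n=1
  c=3, ix=0, n=2
  c=4, ix=0, n=3
  c=5, ix=1, n=0
  c=6, ix=1, n=1
  c=7, ix=1, n=2
  c=8, ix=1, n=3
  c=9, ix=2, n=0
  c=10, ix=2, n=1
  c=11, ix=2, n=2
  c=12, ix=2, n=3

Final answer: 12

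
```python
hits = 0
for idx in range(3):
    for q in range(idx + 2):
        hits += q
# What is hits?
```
Trace:
  hits=0
  hits=0, idx=0, q=0
  hits=1, idx=0, q=1
  hits=1, idx=1, q=0
  hits=2, idx=1, q=1
  hits=4, idx=1, q=2
  hits=4, idx=2, q=0
  hits=5, idx=2, q=1
  hits=7, idx=2, q=2
  hits=10, idx=2, q=3

Final answer: 10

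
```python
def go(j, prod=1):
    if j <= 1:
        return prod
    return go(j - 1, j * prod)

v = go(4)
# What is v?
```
Call trace:
go(j=4, prod=1)
  go(j=3, prod=4)
    go(j=2, prod=12)
      go(j=1, prod=24)
      -> return 24
    -> return 24
  -> return 24
-> return 24

Final answer: 24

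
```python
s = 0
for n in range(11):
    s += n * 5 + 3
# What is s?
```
Trace:
  s=0
  s=3, n=0
  s=11, n=1
  s=24, n=2
  s=42, n=3
  s=65, n=4
  s=93, n=5
  s=126, n=6
  s=164, n=7
  s=207, n=8
  s=255, n=9
  s=308, n=10

Final answer: 308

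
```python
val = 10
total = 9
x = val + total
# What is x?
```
Trace:
  val=10
  val=10, total=9
  val=10, total=9, x=19

Final answer: 19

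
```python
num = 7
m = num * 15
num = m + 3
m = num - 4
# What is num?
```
Trace:
  num=7
  num=7, m=105
  num=108, m=105
  num=108, m=104

Final answer: 108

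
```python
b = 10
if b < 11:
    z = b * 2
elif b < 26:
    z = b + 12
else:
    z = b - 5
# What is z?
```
Trace:
  b=10
  b=10, z=20

Final answer: 20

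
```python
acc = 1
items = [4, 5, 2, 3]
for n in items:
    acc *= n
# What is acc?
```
Trace:
  acc=1
  acc=4, n=4
  acc=20, n=5
  acc=40, n=2
  acc=120, n=3

Final answer: 120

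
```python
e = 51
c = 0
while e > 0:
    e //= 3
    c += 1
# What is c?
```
Trace:
  e=51
  e=51, c=0
  e=17, c=1
  e=5, c=2
  e=1, c=3
  e=0, c=4

Final answer: 4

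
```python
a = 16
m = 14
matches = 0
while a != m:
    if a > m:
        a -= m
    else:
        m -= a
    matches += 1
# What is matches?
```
Trace:
  a=16
  a=16, m=14
  a=16, m=14, matches=0
  a=2, m=14, matches=1
  a=2, m=12, matches=2
  a=2, m=10, matches=3
  a=2, m=8, matches=4
  a=2, m=6, matches=5
  a=2, m=4, matches=6
  a=2, m=2, matches=7

Final answer: 7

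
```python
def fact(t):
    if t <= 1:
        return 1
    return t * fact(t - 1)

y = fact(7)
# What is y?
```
Call trace:
fact(t=7)
  fact(t=6)
    fact(t=5)
      fact(t=4)
        fact(t=3)
          fact(t=2)
            fact(t=1)
            -> return 1
          -> return 2
        -> return 6
      -> return 24
    -> return 120
  -> return 720
-> return 5040

Final answer: 5040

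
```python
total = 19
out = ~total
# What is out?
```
Trace:
  total=19
  total=19, out=-20

Final answer: -20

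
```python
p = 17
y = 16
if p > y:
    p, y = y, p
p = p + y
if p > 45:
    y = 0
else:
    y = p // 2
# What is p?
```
Trace:
  p=17
  p=17, y=16
  p=16, y=17
  p=33, y=17
  p=33, y=16

Final answer: 33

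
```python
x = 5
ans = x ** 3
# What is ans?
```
Trace:
  x=5
  x=5, ans=125

Final answer: 125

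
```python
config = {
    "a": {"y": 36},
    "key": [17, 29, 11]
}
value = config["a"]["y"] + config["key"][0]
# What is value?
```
Trace:
  config={'a': {'y': 36}, 'key': [17, 29, 11]}
  config={'a': {'y': 36}, 'key': [17, 29, 11]}, value=53

Final answer: 53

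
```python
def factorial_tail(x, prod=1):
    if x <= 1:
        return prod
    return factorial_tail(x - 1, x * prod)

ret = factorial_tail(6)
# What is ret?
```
Call trace:
factorial_tail(x=6, prod=1)
  factorial_tail(x=5, prod=6)
    factorial_tail(x=4, prod=30)
      factorial_tail(x=3, prod=120)
        factorial_tail(x=2, prod=360)
          factorial_tail(x=1, prod=720)
          -> return 720
        -> return 720
      -> return 720
    -> return 720
  -> return 720
-> return 720

Final answer: 720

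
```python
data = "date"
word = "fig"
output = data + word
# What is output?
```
Trace:
  data='date'
  data='date', word='fig'
  data='date', word='fig', output='datefig'

Final answer: 'datefig'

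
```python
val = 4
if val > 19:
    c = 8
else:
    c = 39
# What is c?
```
Trace:
  val=4
  val=4, c=39

Final answer: 39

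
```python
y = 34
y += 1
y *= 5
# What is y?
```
Trace:
  y=34
  y=35
  y=175

Final answer: 175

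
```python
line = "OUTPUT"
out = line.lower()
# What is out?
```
Trace:
  line='OUTPUT'
  line='OUTPUT', out='output'

Final answer: 'output'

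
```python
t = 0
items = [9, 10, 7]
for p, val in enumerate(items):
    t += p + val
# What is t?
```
Trace:
  t=0
  t=9, p=0, val=9
  t=20, p=1, val=10
  t=29, p=2, val=7

Final answer: 29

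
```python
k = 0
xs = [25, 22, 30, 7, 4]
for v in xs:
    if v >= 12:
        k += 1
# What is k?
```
Trace:
  k=0
  k=1, v=25
  k=2, v=22
  k=3, v=30
  k=3, v=7
  k=3, v=4

Final answer: 3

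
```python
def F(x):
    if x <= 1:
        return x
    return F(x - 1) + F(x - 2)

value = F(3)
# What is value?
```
Call trace:
F(x=3)
  F(x=2)
    F(x=1)
    -> return 1
    F(x=0)
    -> return 0
  -> return 1
  F(x=1)
  -> return 1
-> return 2

Final answer: 2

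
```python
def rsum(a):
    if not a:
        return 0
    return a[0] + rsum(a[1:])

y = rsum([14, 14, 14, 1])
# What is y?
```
Call trace:
rsum(a=[14, 14, 14, 1])
  rsum(a=[14, 14, 1])
    rsum(a=[14, 1])
      rsum(a=[1])
        rsum(a=[])
        -> return 0
      -> return 1
    -> return 15
  -> return 29
-> return 43

Final answer: 43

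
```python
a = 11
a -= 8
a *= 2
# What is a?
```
Trace:
  a=11
  a=3
  a=6

Final answer: 6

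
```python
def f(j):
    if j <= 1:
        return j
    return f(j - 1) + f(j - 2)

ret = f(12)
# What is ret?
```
Call trace (a repeated sub-call is expanded the first time; later identical calls just restate its return value):
f(j=12)
  f(j=11)
    f(j=10)
      f(j=9)
        f(j=8)
          f(j=7)
            f(j=6)
              f(j=5)
                f(j=4)
                  f(j=3)
                    f(j=2)
                      f(j=1)
                      -> return 1
                      f(j=0)
                      -> return 0
                    -> return 1
                    f(j=1)
                    -> return 1
                  -> return 2
                  f(j=2) -> return 1  (same call as traced above)
                -> return 3
                f(j=3) -> return 2  (same call as traced above)
              -> return 5
              f(j=4) -> return 3  (same call as traced above)
            -> return 8
            f(j=5) -> return 5  (same call as traced above)
          -> return 13
          f(j=6) -> return 8  (same call as traced above)
        -> return 21
        f(j=7) -> return 13  (same call as traced above)
      -> return 34
      f(j=8) -> return 21  (same call as traced above)
    -> return 55
    f(j=9) -> return 34  (same call as traced above)
  -> return 89
  f(j=10) -> return 55  (same call as traced above)
-> return 144

Final answer: 144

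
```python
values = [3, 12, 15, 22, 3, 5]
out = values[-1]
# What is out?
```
Trace:
  values=[3, 12, 15, 22, 3, 5]
  values=[3, 12, 15, 22, 3, 5], out=5

Final answer: 5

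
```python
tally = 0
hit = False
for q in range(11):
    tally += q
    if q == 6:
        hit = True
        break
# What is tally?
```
Trace:
  tally=0
  tally=0, hit=False
  tally=0, hit=False, q=0
  tally=1, hit=False, q=1
  tally=3, hit=False, q=2
  tally=6, hit=False, q=3
  tally=10, hit=False, q=4
  tally=15, hit=False, q=5
  tally=21, hit=True, q=6

Final answer: 21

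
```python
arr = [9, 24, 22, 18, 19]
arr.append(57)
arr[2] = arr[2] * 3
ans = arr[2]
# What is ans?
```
Trace:
  arr=[9, 24, 22, 18, 19]
  arr=[9, 24, 22, 18, 19, 57]
  arr=[9, 24, 66, 18, 19, 57]
  arr=[9, 24, 66, 18, 19, 57], ans=66

Final answer: 66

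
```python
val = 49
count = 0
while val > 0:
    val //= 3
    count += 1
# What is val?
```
Trace:
  val=49
  val=49, count=0
  val=16, count=1
  val=5, count=2
  val=1, count=3
  val=0, count=4

Final answer: 0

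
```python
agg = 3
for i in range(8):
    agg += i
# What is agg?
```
Trace:
  agg=3
  agg=3, i=0
  agg=4, i=1
  agg=6, i=2
  agg=9, i=3
  agg=13, i=4
  agg=18, i=5
  agg=24, i=6
  agg=31, i=7

Final answer: 31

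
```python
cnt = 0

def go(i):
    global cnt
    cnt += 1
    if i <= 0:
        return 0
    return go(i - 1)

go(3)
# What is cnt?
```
Call trace:
go(i=3)
  go(i=2)
    go(i=1)
      go(i=0)
      -> return 0
    -> return 0
  -> return 0
-> return 0

cnt is incremented once per call. go is entered once for each i = 3, 2, 1, 0 (the i <= 0 call returns without recursing), i.e. 3 + 1 calls.
cnt = 4

Final answer: 4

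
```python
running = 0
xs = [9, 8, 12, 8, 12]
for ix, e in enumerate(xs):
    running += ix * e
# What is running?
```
Trace:
  running=0
  running=0, ix=0, e=9
  running=8, ix=1, e=8
  running=32, ix=2, e=12
  running=56, ix=3, e=8
  running=104, ix=4, e=12

Final answer: 104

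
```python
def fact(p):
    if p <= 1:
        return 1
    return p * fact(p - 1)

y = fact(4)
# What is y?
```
Call trace:
fact(p=4)
  fact(p=3)
    fact(p=2)
      fact(p=1)
      -> return 1
    -> return 2
  -> return 6
-> return 24

Final answer: 24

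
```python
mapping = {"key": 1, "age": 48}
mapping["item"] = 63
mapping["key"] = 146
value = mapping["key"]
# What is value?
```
Trace:
  mapping={'key': 1, 'age': 48}
  mapping={'key': 1, 'age': 48, 'item': 63}
  mapping={'key': 146, 'age': 48, 'item': 63}
  mapping={'key': 146, 'age': 48, 'item': 63}, value=146

Final answer: 146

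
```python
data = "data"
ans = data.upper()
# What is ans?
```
Trace:
  data='data'
  data='data', ans='DATA'

Final answer: 'DATA'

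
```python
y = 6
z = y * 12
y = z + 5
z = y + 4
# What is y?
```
Trace:
  y=6
  y=6, z=72
  y=77, z=72
  y=77, z=81

Final answer: 77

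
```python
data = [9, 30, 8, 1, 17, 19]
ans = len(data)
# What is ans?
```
Trace:
  data=[9, 30, 8, 1, 17, 19]
  data=[9, 30, 8, 1, 17, 19], ans=6

Final answer: 6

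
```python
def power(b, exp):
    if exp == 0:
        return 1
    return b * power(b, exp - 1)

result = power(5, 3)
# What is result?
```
Call trace:
power(b=5, exp=3)
  power(b=5, exp=2)
    power(b=5, exp=1)
      power(b=5, exp=0)
      -> return 1
    -> return 5
  -> return 25
-> return 125

Final answer: 125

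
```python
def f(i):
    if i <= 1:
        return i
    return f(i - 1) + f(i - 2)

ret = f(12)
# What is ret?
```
Call trace (a repeated sub-call is expanded the first time; later identical calls just restate its return value):
f(i=12)
  f(i=11)
    f(i=10)
      f(i=9)
        f(i=8)
          f(i=7)
            f(i=6)
              f(i=5)
                f(i=4)
                  f(i=3)
                    f(i=2)
                      f(i=1)
                      -> return 1
                      f(i=0)
                      -> return 0
                    -> return 1
                    f(i=1)
                    -> return 1
                  -> return 2
                  f(i=2) -> return 1  (same call as traced above)
                -> return 3
                f(i=3) -> return 2  (same call as traced above)
              -> return 5
              f(i=4) -> return 3  (same call as traced above)
            -> return 8
            f(i=5) -> return 5  (same call as traced above)
          -> return 13
          f(i=6) -> return 8  (same call as traced above)
        -> return 21
        f(i=7) -> return 13  (same call as traced above)
      -> return 34
      f(i=8) -> return 21  (same call as traced above)
    -> return 55
    f(i=9) -> return 34  (same call as traced above)
  -> return 89
  f(i=10) -> return 55  (same call as traced above)
-> return 144

Final answer: 144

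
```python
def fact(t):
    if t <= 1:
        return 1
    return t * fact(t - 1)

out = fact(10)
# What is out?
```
Call trace:
fact(t=10)
  fact(t=9)
    fact(t=8)
      fact(t=7)
        fact(t=6)
          fact(t=5)
            fact(t=4)
              fact(t=3)
                fact(t=2)
                  fact(t=1)
                  -> return 1
                -> return 2
              -> return 6
            -> return 24
          -> return 120
        -> return 720
      -> return 5040
    -> return 40320
  -> return 362880
-> return 3628800

Final answer: 3628800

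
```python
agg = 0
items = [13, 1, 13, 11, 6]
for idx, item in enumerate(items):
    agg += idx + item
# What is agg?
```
Trace:
  agg=0
  agg=13, idx=0, item=13
  agg=15, idx=1, item=1
  agg=30, idx=2, item=13
  agg=44, idx=3, item=11
  agg=54, idx=4, item=6

Final answer: 54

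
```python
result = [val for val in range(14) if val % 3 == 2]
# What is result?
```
Trace:
  val=0
  val=1
  val=2
  val=3
  val=4
  val=5
  val=6
  val=7
  val=8
  val=9
  val=10
  val=11
  val=12
  val=13
  result=[2, 5, 8, 11]

Final answer: [2, 5, 8, 11]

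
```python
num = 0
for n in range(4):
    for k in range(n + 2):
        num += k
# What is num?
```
Trace:
  num=0
  num=0, n=0, k=0
  num=1, n=0, k=1
  num=1, n=1, k=0
  num=2, n=1, k=1
  num=4, n=1, k=2
  num=4, n=2, k=0
  num=5, n=2, k=1
  num=7, n=2, k=2
  num=10, n=2, k=3
  num=10, n=3, k=0
  num=11, n=3, k=1
  num=13, n=3, k=2
  num=16, n=3, k=3
  num=20, n=3, k=4

Final answer: 20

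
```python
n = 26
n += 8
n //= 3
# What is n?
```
Trace:
  n=26
  n=34
  n=11

Final answer: 11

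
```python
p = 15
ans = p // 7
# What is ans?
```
Trace:
  p=15
  p=15, ans=2

Final answer: 2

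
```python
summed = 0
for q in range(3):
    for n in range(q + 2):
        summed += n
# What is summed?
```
Trace:
  summed=0
  summed=0, q=0, n=0
  summed=1, q=0, n=1
  summed=1, q=1, n=0
  summed=2, q=1, n=1
  summed=4, q=1, n=2
  summed=4, q=2, n=0
  summed=5, q=2, n=1
  summed=7, q=2, n=2
  summed=10, q=2, n=3

Final answer: 10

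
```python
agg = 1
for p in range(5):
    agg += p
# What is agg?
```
Trace:
  agg=1
  agg=1, p=0
  agg=2, p=1
  agg=4, p=2
  agg=7, p=3
  agg=11, p=4

Final answer: 11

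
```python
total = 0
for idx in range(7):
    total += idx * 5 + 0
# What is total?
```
Trace:
  total=0
  total=0, idx=0
  total=5, idx=1
  total=15, idx=2
  total=30, idx=3
  total=50, idx=4
  total=75, idx=5
  total=105, idx=6

Final answer: 105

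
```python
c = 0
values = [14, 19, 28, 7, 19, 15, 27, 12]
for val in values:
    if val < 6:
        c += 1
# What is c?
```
Trace:
  c=0
  c=0, val=14
  c=0, val=19
  c=0, val=28
  c=0, val=7
  c=0, val=19
  c=0, val=15
  c=0, val=27
  c=0, val=12

Final answer: 0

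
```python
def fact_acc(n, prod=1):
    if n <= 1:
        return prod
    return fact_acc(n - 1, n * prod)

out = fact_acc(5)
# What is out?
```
Call trace:
fact_acc(n=5, prod=1)
  fact_acc(n=4, prod=5)
    fact_acc(n=3, prod=20)
      fact_acc(n=2, prod=60)
        fact_acc(n=1, prod=120)
        -> return 120
      -> return 120
    -> return 120
  -> return 120
-> return 120

Final answer: 120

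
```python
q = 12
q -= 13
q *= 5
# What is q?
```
Trace:
  q=12
  q=-1
  q=-5

Final answer: -5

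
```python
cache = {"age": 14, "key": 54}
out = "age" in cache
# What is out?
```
Trace:
  cache={'age': 14, 'key': 54}
  cache={'age': 14, 'key': 54}, out=True

Final answer: True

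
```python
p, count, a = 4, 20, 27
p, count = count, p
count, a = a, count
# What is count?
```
Trace:
  p=4, count=20, a=27
  p=20, count=4, a=27
  p=20, count=27, a=4

Final answer: 27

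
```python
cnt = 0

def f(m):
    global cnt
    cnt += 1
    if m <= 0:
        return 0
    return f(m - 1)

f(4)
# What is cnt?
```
Call trace:
f(m=4)
  f(m=3)
    f(m=2)
      f(m=1)
        f(m=0)
        -> return 0
      -> return 0
    -> return 0
  -> return 0
-> return 0

cnt is incremented once per call. f is entered once for each m = 4, 3, 2, 1, 0 (the m <= 0 call returns without recursing), i.e. 4 + 1 calls.
cnt = 5

Final answer: 5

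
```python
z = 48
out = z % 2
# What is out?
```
Trace:
  z=48
  z=48, out=0

Final answer: 0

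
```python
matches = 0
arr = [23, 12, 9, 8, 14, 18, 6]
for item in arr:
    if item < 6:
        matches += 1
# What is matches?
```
Trace:
  matches=0
  matches=0, item=23
  matches=0, item=12
  matches=0, item=9
  matches=0, item=8
  matches=0, item=14
  matches=0, item=18
  matches=0, item=6

Final answer: 0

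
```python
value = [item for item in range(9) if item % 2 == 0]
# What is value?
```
Trace:
  item=0
  item=1
  item=2
  item=3
  item=4
  item=5
  item=6
  item=7
  item=8
  value=[0, 2, 4, 6, 8]

Final answer: [0, 2, 4, 6, 8]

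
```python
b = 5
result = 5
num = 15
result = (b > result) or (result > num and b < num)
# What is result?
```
Trace:
  b=5
  b=5, result=5
  b=5, result=5, num=15
  b=5, result=False, num=15

Final answer: False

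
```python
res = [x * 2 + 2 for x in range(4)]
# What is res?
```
Trace:
  x=0
  x=1
  x=2
  x=3
  res=[2, 4, 6, 8]

Final answer: [2, 4, 6, 8]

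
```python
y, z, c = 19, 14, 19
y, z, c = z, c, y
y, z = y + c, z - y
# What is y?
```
Trace:
  y=19, z=14, c=19
  y=14, z=19, c=19
  y=33, z=5, c=19

Final answer: 33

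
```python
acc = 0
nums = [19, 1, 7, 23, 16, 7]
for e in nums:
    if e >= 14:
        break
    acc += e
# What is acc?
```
Trace:
  acc=0
  acc=0, e=19

Final answer: 0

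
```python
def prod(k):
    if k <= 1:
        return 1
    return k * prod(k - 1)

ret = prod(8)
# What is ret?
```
Call trace:
prod(k=8)
  prod(k=7)
    prod(k=6)
      prod(k=5)
        prod(k=4)
          prod(k=3)
            prod(k=2)
              prod(k=1)
              -> return 1
            -> return 2
          -> return 6
        -> return 24
      -> return 120
    -> return 720
  -> return 5040
-> return 40320

Final answer: 40320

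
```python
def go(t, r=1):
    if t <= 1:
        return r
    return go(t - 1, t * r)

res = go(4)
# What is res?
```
Call trace:
go(t=4, r=1)
  go(t=3, r=4)
    go(t=2, r=12)
      go(t=1, r=24)
      -> return 24
    -> return 24
  -> return 24
-> return 24

Final answer: 24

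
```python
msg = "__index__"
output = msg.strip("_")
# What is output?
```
Trace:
  msg='__index__'
  msg='__index__', output='index'

Final answer: 'index'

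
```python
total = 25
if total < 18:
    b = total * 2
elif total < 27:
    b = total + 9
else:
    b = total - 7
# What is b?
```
Trace:
  total=25
  total=25, b=34

Final answer: 34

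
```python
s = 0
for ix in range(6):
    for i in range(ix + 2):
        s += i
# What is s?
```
Trace:
  s=0
  s=0, ix=0, i=0
  s=1, ix=0, i=1
  s=1, ix=1, i=0
  s=2, ix=1, i=1
  s=4, ix=1, i=2
  s=4, ix=2, i=0
  s=5, ix=2, i=1
  s=7, ix=2, i=2
  s=10, ix=2, i=3
  s=10, ix=3, i=0
  s=11, ix=3, i=1
  s=13, ix=3, i=2
  s=16, ix=3, i=3
  s=20, ix=3, i=4
  s=20, ix=4, i=0
  s=21, ix=4, i=1
  s=23, ix=4, i=2
  s=26, ix=4, i=3
  s=30, ix=4, i=4
  s=35, ix=4, i=5
  s=35, ix=5, i=0
  s=36, ix=5, i=1
  s=38, ix=5, i=2
  s=41, ix=5, i=3
  s=45, ix=5, i=4
  s=50, ix=5, i=5
  s=56, ix=5, i=6

Final answer: 56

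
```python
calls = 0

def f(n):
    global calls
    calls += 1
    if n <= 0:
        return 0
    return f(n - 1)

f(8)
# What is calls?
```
Call trace:
f(n=8)
  f(n=7)
    f(n=6)
      f(n=5)
        f(n=4)
          f(n=3)
            f(n=2)
              f(n=1)
                f(n=0)
                -> return 0
              -> return 0
            -> return 0
          -> return 0
        -> return 0
      -> return 0
    -> return 0
  -> return 0
-> return 0

calls is incremented once per call. f is entered once for each n = 8, 7, 6, 5, 4, 3, 2, 1, 0 (the n <= 0 call returns without recursing), i.e. 8 + 1 calls.
calls = 9

Final answer: 9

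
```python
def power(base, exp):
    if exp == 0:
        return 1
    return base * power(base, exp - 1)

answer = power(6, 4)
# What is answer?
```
Call trace:
power(base=6, exp=4)
  power(base=6, exp=3)
    power(base=6, exp=2)
      power(base=6, exp=1)
        power(base=6, exp=0)
        -> return 1
      -> return 6
    -> return 36
  -> return 216
-> return 1296

Final answer: 1296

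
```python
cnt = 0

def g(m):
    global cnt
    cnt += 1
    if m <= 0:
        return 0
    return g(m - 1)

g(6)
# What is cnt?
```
Call trace:
g(m=6)
  g(m=5)
    g(m=4)
      g(m=3)
        g(m=2)
          g(m=1)
            g(m=0)
            -> return 0
          -> return 0
        -> return 0
      -> return 0
    -> return 0
  -> return 0
-> return 0

cnt is incremented once per call. g is entered once for each m = 6, 5, 4, 3, 2, 1, 0 (the m <= 0 call returns without recursing), i.e. 6 + 1 calls.
cnt = 7

Final answer: 7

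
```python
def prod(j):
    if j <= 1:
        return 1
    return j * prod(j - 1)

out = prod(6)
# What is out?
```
Call trace:
prod(j=6)
  prod(j=5)
    prod(j=4)
      prod(j=3)
        prod(j=2)
          prod(j=1)
          -> return 1
        -> return 2
      -> return 6
    -> return 24
  -> return 120
-> return 720

Final answer: 720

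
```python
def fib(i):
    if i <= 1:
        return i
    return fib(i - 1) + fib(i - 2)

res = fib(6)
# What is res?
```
Call trace (a repeated sub-call is expanded the first time; later identical calls just restate its return value):
fib(i=6)
  fib(i=5)
    fib(i=4)
      fib(i=3)
        fib(i=2)
          fib(i=1)
          -> return 1
          fib(i=0)
          -> return 0
        -> return 1
        fib(i=1)
        -> return 1
      -> return 2
      fib(i=2) -> return 1  (same call as traced above)
    -> return 3
    fib(i=3) -> return 2  (same call as traced above)
  -> return 5
  fib(i=4) -> return 3  (same call as traced above)
-> return 8

Final answer: 8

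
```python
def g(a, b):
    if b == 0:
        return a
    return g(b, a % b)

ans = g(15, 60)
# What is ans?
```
Call trace:
g(a=15, b=60)
  g(a=60, b=15)
    g(a=15, b=0)
    -> return 15
  -> return 15
-> return 15

Final answer: 15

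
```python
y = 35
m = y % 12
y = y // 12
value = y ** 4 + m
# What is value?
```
Trace:
  y=35
  y=35, m=11
  y=2, m=11
  y=2, m=11, value=27

Final answer: 27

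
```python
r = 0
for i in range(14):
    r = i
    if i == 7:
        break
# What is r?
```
Trace:
  r=0
  r=0, i=0
  r=1, i=1
  r=2, i=2
  r=3, i=3
  r=4, i=4
  r=5, i=5
  r=6, i=6
  r=7, i=7

Final answer: 7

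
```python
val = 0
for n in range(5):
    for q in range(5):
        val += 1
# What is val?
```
Trace:
  val=0
  val=1, n=0, q=0
  val=2, n=0, q=1
  val=3, n=0, q=2
  val=4, n=0, q=3
  val=5, n=0, q=4
  val=6, n=1, q=0
  val=7, n=1, q=1
  val=8, n=1, q=2
  val=9, n=1, q=3
  val=10, n=1, q=4
  val=11, n=2, q=0
  val=12, n=2, q=1
  val=13, n=2, q=2
  val=14, n=2, q=3
  val=15, n=2, q=4
  val=16, n=3, q=0
  val=17, n=3, q=1
  val=18, n=3, q=2
  val=19, n=3, q=3
  val=20, n=3, q=4
  val=21, n=4, q=0
  val=22, n=4, q=1
  val=23, n=4, q=2
  val=24, n=4, q=3
  val=25, n=4, q=4

Final answer: 25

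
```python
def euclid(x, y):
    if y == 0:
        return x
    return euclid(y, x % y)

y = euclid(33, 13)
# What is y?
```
Call trace:
euclid(x=33, y=13)
  euclid(x=13, y=7)
    euclid(x=7, y=6)
      euclid(x=6, y=1)
        euclid(x=1, y=0)
        -> return 1
      -> return 1
    -> return 1
  -> return 1
-> return 1

Final answer: 1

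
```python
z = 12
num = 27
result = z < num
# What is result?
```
Trace:
  z=12
  z=12, num=27
  z=12, num=27, result=True

Final answer: True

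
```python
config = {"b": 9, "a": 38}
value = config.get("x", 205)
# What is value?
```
Trace:
  config={'b': 9, 'a': 38}
  config={'b': 9, 'a': 38}, value=205

Final answer: 205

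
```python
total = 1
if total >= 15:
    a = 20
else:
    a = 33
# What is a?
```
Trace:
  total=1
  total=1, a=33

Final answer: 33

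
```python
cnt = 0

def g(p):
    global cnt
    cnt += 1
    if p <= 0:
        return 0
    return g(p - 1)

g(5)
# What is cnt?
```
Call trace:
g(p=5)
  g(p=4)
    g(p=3)
      g(p=2)
        g(p=1)
          g(p=0)
          -> return 0
        -> return 0
      -> return 0
    -> return 0
  -> return 0
-> return 0

cnt is incremented once per call. g is entered once for each p = 5, 4, 3, 2, 1, 0 (the p <= 0 call returns without recursing), i.e. 5 + 1 calls.
cnt = 6

Final answer: 6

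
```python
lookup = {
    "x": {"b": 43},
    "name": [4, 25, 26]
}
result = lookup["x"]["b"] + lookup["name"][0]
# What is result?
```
Trace:
  lookup={'x': {'b': 43}, 'name': [4, 25, 26]}
  lookup={'x': {'b': 43}, 'name': [4, 25, 26]}, result=47

Final answer: 47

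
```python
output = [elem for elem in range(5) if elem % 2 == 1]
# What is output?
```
Trace:
  elem=0
  elem=1
  elem=2
  elem=3
  elem=4
  output=[1, 3]

Final answer: [1, 3]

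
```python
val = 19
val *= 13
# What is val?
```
Trace:
  val=19
  val=247

Final answer: 247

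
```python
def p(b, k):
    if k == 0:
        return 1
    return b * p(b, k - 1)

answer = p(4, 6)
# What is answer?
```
Call trace:
p(b=4, k=6)
  p(b=4, k=5)
    p(b=4, k=4)
      p(b=4, k=3)
        p(b=4, k=2)
          p(b=4, k=1)
            p(b=4, k=0)
            -> return 1
          -> return 4
        -> return 16
      -> return 64
    -> return 256
  -> return 1024
-> return 4096

Final answer: 4096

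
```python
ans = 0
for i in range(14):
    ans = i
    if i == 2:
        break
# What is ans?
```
Trace:
  ans=0
  ans=0, i=0
  ans=1, i=1
  ans=2, i=2

Final answer: 2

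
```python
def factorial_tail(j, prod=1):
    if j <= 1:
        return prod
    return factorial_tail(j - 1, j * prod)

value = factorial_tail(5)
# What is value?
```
Call trace:
factorial_tail(j=5, prod=1)
  factorial_tail(j=4, prod=5)
    factorial_tail(j=3, prod=20)
      factorial_tail(j=2, prod=60)
        factorial_tail(j=1, prod=120)
        -> return 120
      -> return 120
    -> return 120
  -> return 120
-> return 120

Final answer: 120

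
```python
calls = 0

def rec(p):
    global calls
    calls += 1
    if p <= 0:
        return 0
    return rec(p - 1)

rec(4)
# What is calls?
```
Call trace:
rec(p=4)
  rec(p=3)
    rec(p=2)
      rec(p=1)
        rec(p=0)
        -> return 0
      -> return 0
    -> return 0
  -> return 0
-> return 0

calls is incremented once per call. rec is entered once for each p = 4, 3, 2, 1, 0 (the p <= 0 call returns without recursing), i.e. 4 + 1 calls.
calls = 5

Final answer: 5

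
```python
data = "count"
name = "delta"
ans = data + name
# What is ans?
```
Trace:
  data='count'
  data='count', name='delta'
  data='count', name='delta', ans='countdelta'

Final answer: 'countdelta'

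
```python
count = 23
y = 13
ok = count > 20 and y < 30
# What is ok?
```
Trace:
  count=23
  count=23, y=13
  count=23, y=13, ok=True

Final answer: True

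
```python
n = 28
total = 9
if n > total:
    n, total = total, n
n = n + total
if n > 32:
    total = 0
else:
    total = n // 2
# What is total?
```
Trace:
  n=28
  n=28, total=9
  n=9, total=28
  n=37, total=28
  n=37, total=0

Final answer: 0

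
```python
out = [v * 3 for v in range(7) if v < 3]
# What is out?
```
Trace:
  v=0
  v=1
  v=2
  v=3
  v=4
  v=5
  v=6
  out=[0, 3, 6]

Final answer: [0, 3, 6]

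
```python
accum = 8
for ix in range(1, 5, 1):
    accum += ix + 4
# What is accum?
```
Trace:
  accum=8
  accum=13, ix=1
  accum=19, ix=2
  accum=26, ix=3
  accum=34, ix=4

Final answer: 34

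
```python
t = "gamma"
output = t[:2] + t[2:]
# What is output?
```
Trace:
  t='gamma'
  t='gamma', output='gamma'

Final answer: 'gamma'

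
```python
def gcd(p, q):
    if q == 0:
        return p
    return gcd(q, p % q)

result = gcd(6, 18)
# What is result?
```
Call trace:
gcd(p=6, q=18)
  gcd(p=18, q=6)
    gcd(p=6, q=0)
    -> return 6
  -> return 6
-> return 6

Final answer: 6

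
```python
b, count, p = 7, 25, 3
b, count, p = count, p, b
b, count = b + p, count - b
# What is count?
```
Trace:
  b=7, count=25, p=3
  b=25, count=3, p=7
  b=32, count=-22, p=7

Final answer: -22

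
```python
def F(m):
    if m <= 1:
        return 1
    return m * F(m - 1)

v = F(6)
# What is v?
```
Call trace:
F(m=6)
  F(m=5)
    F(m=4)
      F(m=3)
        F(m=2)
          F(m=1)
          -> return 1
        -> return 2
      -> return 6
    -> return 24
  -> return 120
-> return 720

Final answer: 720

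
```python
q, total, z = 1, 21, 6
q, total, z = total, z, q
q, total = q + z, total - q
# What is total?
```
Trace:
  q=1, total=21, z=6
  q=21, total=6, z=1
  q=22, total=-15, z=1

Final answer: -15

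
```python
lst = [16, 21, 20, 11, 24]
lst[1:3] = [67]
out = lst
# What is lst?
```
Trace:
  lst=[16, 21, 20, 11, 24]
  lst=[16, 67, 11, 24]
  lst=[16, 67, 11, 24], out=[16, 67, 11, 24]

Final answer: [16, 67, 11, 24]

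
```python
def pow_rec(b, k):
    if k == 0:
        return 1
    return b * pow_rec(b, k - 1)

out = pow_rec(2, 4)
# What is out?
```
Call trace:
pow_rec(b=2, k=4)
  pow_rec(b=2, k=3)
    pow_rec(b=2, k=2)
      pow_rec(b=2, k=1)
        pow_rec(b=2, k=0)
        -> return 1
      -> return 2
    -> return 4
  -> return 8
-> return 16

Final answer: 16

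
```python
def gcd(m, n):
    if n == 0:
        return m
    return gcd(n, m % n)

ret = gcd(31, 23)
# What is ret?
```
Call trace:
gcd(m=31, n=23)
  gcd(m=23, n=8)
    gcd(m=8, n=7)
      gcd(m=7, n=1)
        gcd(m=1, n=0)
        -> return 1
      -> return 1
    -> return 1
  -> return 1
-> return 1

Final answer: 1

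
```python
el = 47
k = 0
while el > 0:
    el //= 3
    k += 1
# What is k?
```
Trace:
  el=47
  el=47, k=0
  el=15, k=1
  el=5, k=2
  el=1, k=3
  el=0, k=4

Final answer: 4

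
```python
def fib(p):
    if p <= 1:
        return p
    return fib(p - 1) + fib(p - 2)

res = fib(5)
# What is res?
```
Call trace (a repeated sub-call is expanded the first time; later identical calls just restate its return value):
fib(p=5)
  fib(p=4)
    fib(p=3)
      fib(p=2)
        fib(p=1)
        -> return 1
        fib(p=0)
        -> return 0
      -> return 1
      fib(p=1)
      -> return 1
    -> return 2
    fib(p=2) -> return 1  (same call as traced above)
  -> return 3
  fib(p=3) -> return 2  (same call as traced above)
-> return 5

Final answer: 5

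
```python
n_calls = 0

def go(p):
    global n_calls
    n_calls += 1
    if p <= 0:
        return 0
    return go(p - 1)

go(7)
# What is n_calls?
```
Call trace:
go(p=7)
  go(p=6)
    go(p=5)
      go(p=4)
        go(p=3)
          go(p=2)
            go(p=1)
              go(p=0)
              -> return 0
            -> return 0
          -> return 0
        -> return 0
      -> return 0
    -> return 0
  -> return 0
-> return 0

n_calls is incremented once per call. go is entered once for each p = 7, 6, 5, 4, 3, 2, 1, 0 (the p <= 0 call returns without recursing), i.e. 7 + 1 calls.
n_calls = 8

Final answer: 8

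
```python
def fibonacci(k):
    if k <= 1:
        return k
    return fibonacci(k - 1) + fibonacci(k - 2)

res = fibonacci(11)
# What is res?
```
Call trace (a repeated sub-call is expanded the first time; later identical calls just restate its return value):
fibonacci(k=11)
  fibonacci(k=10)
    fibonacci(k=9)
      fibonacci(k=8)
        fibonacci(k=7)
          fibonacci(k=6)
            fibonacci(k=5)
              fibonacci(k=4)
                fibonacci(k=3)
                  fibonacci(k=2)
                    fibonacci(k=1)
                    -> return 1
                    fibonacci(k=0)
                    -> return 0
                  -> return 1
                  fibonacci(k=1)
                  -> return 1
                -> return 2
                fibonacci(k=2) -> return 1  (same call as traced above)
              -> return 3
              fibonacci(k=3) -> return 2  (same call as traced above)
            -> return 5
            fibonacci(k=4) -> return 3  (same call as traced above)
          -> return 8
          fibonacci(k=5) -> return 5  (same call as traced above)
        -> return 13
        fibonacci(k=6) -> return 8  (same call as traced above)
      -> return 21
      fibonacci(k=7) -> return 13  (same call as traced above)
    -> return 34
    fibonacci(k=8) -> return 21  (same call as traced above)
  -> return 55
  fibonacci(k=9) -> return 34  (same call as traced above)
-> return 89

Final answer: 89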